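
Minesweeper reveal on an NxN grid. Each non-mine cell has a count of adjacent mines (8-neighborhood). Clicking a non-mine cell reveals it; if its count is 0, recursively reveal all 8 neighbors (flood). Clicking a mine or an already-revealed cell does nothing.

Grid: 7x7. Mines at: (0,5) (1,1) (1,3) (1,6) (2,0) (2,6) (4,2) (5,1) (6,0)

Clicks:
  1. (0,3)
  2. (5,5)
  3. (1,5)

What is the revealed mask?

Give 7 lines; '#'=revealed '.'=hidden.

Answer: ...#...
.....#.
...###.
...####
...####
..#####
..#####

Derivation:
Click 1 (0,3) count=1: revealed 1 new [(0,3)] -> total=1
Click 2 (5,5) count=0: revealed 21 new [(2,3) (2,4) (2,5) (3,3) (3,4) (3,5) (3,6) (4,3) (4,4) (4,5) (4,6) (5,2) (5,3) (5,4) (5,5) (5,6) (6,2) (6,3) (6,4) (6,5) (6,6)] -> total=22
Click 3 (1,5) count=3: revealed 1 new [(1,5)] -> total=23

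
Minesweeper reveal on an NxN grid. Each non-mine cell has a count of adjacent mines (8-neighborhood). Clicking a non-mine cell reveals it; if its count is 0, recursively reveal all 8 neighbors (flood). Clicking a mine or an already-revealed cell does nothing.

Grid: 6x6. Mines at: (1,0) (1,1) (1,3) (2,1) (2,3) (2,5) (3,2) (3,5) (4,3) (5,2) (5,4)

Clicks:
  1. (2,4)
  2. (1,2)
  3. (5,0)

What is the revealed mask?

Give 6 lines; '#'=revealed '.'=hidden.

Click 1 (2,4) count=4: revealed 1 new [(2,4)] -> total=1
Click 2 (1,2) count=4: revealed 1 new [(1,2)] -> total=2
Click 3 (5,0) count=0: revealed 6 new [(3,0) (3,1) (4,0) (4,1) (5,0) (5,1)] -> total=8

Answer: ......
..#...
....#.
##....
##....
##....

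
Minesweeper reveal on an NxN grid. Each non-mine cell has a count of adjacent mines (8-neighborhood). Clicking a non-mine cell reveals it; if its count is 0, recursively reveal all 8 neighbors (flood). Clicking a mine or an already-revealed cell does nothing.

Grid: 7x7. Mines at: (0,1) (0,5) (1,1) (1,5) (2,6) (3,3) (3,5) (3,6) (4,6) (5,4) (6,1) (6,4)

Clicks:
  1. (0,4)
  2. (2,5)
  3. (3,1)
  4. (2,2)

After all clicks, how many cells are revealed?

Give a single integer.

Answer: 14

Derivation:
Click 1 (0,4) count=2: revealed 1 new [(0,4)] -> total=1
Click 2 (2,5) count=4: revealed 1 new [(2,5)] -> total=2
Click 3 (3,1) count=0: revealed 12 new [(2,0) (2,1) (2,2) (3,0) (3,1) (3,2) (4,0) (4,1) (4,2) (5,0) (5,1) (5,2)] -> total=14
Click 4 (2,2) count=2: revealed 0 new [(none)] -> total=14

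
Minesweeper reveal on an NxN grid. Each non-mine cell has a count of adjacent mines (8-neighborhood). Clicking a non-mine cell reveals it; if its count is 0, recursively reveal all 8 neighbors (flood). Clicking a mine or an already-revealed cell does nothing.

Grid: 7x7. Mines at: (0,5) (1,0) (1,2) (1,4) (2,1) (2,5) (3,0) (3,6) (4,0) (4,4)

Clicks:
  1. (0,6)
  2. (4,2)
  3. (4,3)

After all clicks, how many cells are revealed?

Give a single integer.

Click 1 (0,6) count=1: revealed 1 new [(0,6)] -> total=1
Click 2 (4,2) count=0: revealed 22 new [(3,1) (3,2) (3,3) (4,1) (4,2) (4,3) (4,5) (4,6) (5,0) (5,1) (5,2) (5,3) (5,4) (5,5) (5,6) (6,0) (6,1) (6,2) (6,3) (6,4) (6,5) (6,6)] -> total=23
Click 3 (4,3) count=1: revealed 0 new [(none)] -> total=23

Answer: 23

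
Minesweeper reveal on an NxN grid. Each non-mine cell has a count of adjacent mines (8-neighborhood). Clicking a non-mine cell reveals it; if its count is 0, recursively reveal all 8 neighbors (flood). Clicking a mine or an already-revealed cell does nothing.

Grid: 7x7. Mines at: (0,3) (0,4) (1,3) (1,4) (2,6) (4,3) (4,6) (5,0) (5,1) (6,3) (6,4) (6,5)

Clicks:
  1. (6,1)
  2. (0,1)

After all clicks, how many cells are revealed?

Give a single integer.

Click 1 (6,1) count=2: revealed 1 new [(6,1)] -> total=1
Click 2 (0,1) count=0: revealed 15 new [(0,0) (0,1) (0,2) (1,0) (1,1) (1,2) (2,0) (2,1) (2,2) (3,0) (3,1) (3,2) (4,0) (4,1) (4,2)] -> total=16

Answer: 16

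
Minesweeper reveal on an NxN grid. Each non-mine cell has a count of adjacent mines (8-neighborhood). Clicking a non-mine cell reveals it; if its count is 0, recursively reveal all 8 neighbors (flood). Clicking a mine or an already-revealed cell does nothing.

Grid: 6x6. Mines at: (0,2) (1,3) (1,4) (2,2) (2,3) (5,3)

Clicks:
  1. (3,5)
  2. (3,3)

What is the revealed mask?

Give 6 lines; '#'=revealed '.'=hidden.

Click 1 (3,5) count=0: revealed 8 new [(2,4) (2,5) (3,4) (3,5) (4,4) (4,5) (5,4) (5,5)] -> total=8
Click 2 (3,3) count=2: revealed 1 new [(3,3)] -> total=9

Answer: ......
......
....##
...###
....##
....##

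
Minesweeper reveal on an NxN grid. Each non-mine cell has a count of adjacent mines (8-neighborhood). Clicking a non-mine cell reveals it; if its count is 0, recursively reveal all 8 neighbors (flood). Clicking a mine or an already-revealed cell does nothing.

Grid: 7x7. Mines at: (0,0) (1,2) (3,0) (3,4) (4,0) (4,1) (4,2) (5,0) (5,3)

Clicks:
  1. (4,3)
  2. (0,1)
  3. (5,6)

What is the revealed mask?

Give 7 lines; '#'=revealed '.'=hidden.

Answer: .#.####
...####
...####
.....##
...####
....###
....###

Derivation:
Click 1 (4,3) count=3: revealed 1 new [(4,3)] -> total=1
Click 2 (0,1) count=2: revealed 1 new [(0,1)] -> total=2
Click 3 (5,6) count=0: revealed 23 new [(0,3) (0,4) (0,5) (0,6) (1,3) (1,4) (1,5) (1,6) (2,3) (2,4) (2,5) (2,6) (3,5) (3,6) (4,4) (4,5) (4,6) (5,4) (5,5) (5,6) (6,4) (6,5) (6,6)] -> total=25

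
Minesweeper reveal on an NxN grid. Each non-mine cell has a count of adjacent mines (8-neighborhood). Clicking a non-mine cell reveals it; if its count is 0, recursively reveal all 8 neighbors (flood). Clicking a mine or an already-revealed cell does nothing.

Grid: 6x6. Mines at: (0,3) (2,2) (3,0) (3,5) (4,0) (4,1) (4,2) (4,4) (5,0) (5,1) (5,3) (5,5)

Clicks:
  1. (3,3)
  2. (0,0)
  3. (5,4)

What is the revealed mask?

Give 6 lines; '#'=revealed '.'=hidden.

Answer: ###...
###...
##....
...#..
......
....#.

Derivation:
Click 1 (3,3) count=3: revealed 1 new [(3,3)] -> total=1
Click 2 (0,0) count=0: revealed 8 new [(0,0) (0,1) (0,2) (1,0) (1,1) (1,2) (2,0) (2,1)] -> total=9
Click 3 (5,4) count=3: revealed 1 new [(5,4)] -> total=10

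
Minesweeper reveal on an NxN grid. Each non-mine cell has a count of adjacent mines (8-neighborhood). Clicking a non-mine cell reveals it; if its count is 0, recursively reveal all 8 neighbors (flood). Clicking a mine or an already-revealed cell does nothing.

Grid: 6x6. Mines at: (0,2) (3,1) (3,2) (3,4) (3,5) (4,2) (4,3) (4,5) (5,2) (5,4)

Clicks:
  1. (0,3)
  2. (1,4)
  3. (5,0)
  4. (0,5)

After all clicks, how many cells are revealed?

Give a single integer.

Click 1 (0,3) count=1: revealed 1 new [(0,3)] -> total=1
Click 2 (1,4) count=0: revealed 8 new [(0,4) (0,5) (1,3) (1,4) (1,5) (2,3) (2,4) (2,5)] -> total=9
Click 3 (5,0) count=0: revealed 4 new [(4,0) (4,1) (5,0) (5,1)] -> total=13
Click 4 (0,5) count=0: revealed 0 new [(none)] -> total=13

Answer: 13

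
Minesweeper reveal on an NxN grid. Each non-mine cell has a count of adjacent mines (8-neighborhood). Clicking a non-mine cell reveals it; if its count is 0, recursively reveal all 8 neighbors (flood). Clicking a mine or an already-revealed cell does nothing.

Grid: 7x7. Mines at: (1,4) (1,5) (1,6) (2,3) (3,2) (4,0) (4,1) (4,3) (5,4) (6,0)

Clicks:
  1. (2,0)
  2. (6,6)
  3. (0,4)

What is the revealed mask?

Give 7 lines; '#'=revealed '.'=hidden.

Click 1 (2,0) count=0: revealed 13 new [(0,0) (0,1) (0,2) (0,3) (1,0) (1,1) (1,2) (1,3) (2,0) (2,1) (2,2) (3,0) (3,1)] -> total=13
Click 2 (6,6) count=0: revealed 13 new [(2,4) (2,5) (2,6) (3,4) (3,5) (3,6) (4,4) (4,5) (4,6) (5,5) (5,6) (6,5) (6,6)] -> total=26
Click 3 (0,4) count=2: revealed 1 new [(0,4)] -> total=27

Answer: #####..
####...
###.###
##..###
....###
.....##
.....##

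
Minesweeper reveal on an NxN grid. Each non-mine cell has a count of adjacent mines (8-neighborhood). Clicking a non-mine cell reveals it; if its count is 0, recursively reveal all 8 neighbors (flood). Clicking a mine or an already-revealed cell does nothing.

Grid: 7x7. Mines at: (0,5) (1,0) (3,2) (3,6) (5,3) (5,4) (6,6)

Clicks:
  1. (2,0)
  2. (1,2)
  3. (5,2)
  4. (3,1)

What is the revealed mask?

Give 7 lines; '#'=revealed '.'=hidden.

Click 1 (2,0) count=1: revealed 1 new [(2,0)] -> total=1
Click 2 (1,2) count=0: revealed 20 new [(0,1) (0,2) (0,3) (0,4) (1,1) (1,2) (1,3) (1,4) (1,5) (2,1) (2,2) (2,3) (2,4) (2,5) (3,3) (3,4) (3,5) (4,3) (4,4) (4,5)] -> total=21
Click 3 (5,2) count=1: revealed 1 new [(5,2)] -> total=22
Click 4 (3,1) count=1: revealed 1 new [(3,1)] -> total=23

Answer: .####..
.#####.
######.
.#.###.
...###.
..#....
.......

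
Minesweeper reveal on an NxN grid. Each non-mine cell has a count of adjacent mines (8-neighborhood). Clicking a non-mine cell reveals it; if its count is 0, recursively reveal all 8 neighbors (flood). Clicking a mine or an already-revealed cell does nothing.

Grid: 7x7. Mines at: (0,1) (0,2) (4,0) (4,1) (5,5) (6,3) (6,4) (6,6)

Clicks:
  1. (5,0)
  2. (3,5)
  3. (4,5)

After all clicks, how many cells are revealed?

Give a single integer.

Answer: 34

Derivation:
Click 1 (5,0) count=2: revealed 1 new [(5,0)] -> total=1
Click 2 (3,5) count=0: revealed 33 new [(0,3) (0,4) (0,5) (0,6) (1,0) (1,1) (1,2) (1,3) (1,4) (1,5) (1,6) (2,0) (2,1) (2,2) (2,3) (2,4) (2,5) (2,6) (3,0) (3,1) (3,2) (3,3) (3,4) (3,5) (3,6) (4,2) (4,3) (4,4) (4,5) (4,6) (5,2) (5,3) (5,4)] -> total=34
Click 3 (4,5) count=1: revealed 0 new [(none)] -> total=34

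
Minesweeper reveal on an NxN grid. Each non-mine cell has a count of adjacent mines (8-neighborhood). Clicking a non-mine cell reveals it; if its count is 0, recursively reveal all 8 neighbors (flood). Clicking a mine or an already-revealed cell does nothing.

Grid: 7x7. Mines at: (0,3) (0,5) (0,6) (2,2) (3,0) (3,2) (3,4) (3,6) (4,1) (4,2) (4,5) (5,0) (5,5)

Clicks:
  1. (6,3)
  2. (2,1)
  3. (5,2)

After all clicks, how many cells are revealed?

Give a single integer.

Click 1 (6,3) count=0: revealed 8 new [(5,1) (5,2) (5,3) (5,4) (6,1) (6,2) (6,3) (6,4)] -> total=8
Click 2 (2,1) count=3: revealed 1 new [(2,1)] -> total=9
Click 3 (5,2) count=2: revealed 0 new [(none)] -> total=9

Answer: 9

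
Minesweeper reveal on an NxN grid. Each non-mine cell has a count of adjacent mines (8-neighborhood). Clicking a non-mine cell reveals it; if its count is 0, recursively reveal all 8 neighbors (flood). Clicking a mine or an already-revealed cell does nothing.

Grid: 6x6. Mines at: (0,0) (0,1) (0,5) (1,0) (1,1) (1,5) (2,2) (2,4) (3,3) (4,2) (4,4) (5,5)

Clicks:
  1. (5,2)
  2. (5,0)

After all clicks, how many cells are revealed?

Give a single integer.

Answer: 9

Derivation:
Click 1 (5,2) count=1: revealed 1 new [(5,2)] -> total=1
Click 2 (5,0) count=0: revealed 8 new [(2,0) (2,1) (3,0) (3,1) (4,0) (4,1) (5,0) (5,1)] -> total=9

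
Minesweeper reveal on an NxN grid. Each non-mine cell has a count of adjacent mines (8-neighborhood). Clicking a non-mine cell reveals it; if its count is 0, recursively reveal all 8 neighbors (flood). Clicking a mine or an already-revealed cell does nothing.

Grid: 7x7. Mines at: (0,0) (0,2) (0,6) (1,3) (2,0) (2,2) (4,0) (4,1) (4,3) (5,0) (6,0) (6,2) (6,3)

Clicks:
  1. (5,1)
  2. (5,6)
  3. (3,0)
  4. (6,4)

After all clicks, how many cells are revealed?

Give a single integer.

Click 1 (5,1) count=5: revealed 1 new [(5,1)] -> total=1
Click 2 (5,6) count=0: revealed 18 new [(1,4) (1,5) (1,6) (2,4) (2,5) (2,6) (3,4) (3,5) (3,6) (4,4) (4,5) (4,6) (5,4) (5,5) (5,6) (6,4) (6,5) (6,6)] -> total=19
Click 3 (3,0) count=3: revealed 1 new [(3,0)] -> total=20
Click 4 (6,4) count=1: revealed 0 new [(none)] -> total=20

Answer: 20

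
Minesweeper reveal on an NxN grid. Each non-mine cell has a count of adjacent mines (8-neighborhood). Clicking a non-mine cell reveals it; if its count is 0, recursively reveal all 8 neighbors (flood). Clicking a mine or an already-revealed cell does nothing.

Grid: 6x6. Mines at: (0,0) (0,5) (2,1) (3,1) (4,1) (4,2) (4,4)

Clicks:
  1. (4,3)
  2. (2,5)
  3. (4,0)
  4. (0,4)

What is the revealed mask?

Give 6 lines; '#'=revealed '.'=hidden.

Click 1 (4,3) count=2: revealed 1 new [(4,3)] -> total=1
Click 2 (2,5) count=0: revealed 17 new [(0,1) (0,2) (0,3) (0,4) (1,1) (1,2) (1,3) (1,4) (1,5) (2,2) (2,3) (2,4) (2,5) (3,2) (3,3) (3,4) (3,5)] -> total=18
Click 3 (4,0) count=2: revealed 1 new [(4,0)] -> total=19
Click 4 (0,4) count=1: revealed 0 new [(none)] -> total=19

Answer: .####.
.#####
..####
..####
#..#..
......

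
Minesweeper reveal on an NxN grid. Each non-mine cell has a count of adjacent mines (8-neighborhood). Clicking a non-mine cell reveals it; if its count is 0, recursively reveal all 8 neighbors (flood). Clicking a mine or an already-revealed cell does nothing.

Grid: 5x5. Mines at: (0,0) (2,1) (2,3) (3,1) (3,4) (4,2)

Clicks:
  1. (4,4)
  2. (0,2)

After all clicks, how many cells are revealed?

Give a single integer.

Answer: 9

Derivation:
Click 1 (4,4) count=1: revealed 1 new [(4,4)] -> total=1
Click 2 (0,2) count=0: revealed 8 new [(0,1) (0,2) (0,3) (0,4) (1,1) (1,2) (1,3) (1,4)] -> total=9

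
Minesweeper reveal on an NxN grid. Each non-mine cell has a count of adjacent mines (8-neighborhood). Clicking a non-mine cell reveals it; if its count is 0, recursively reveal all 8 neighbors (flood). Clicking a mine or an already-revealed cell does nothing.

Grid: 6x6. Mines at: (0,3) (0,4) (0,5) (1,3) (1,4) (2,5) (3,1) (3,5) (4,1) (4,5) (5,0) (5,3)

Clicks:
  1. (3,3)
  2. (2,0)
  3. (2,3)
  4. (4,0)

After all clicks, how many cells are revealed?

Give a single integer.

Answer: 11

Derivation:
Click 1 (3,3) count=0: revealed 9 new [(2,2) (2,3) (2,4) (3,2) (3,3) (3,4) (4,2) (4,3) (4,4)] -> total=9
Click 2 (2,0) count=1: revealed 1 new [(2,0)] -> total=10
Click 3 (2,3) count=2: revealed 0 new [(none)] -> total=10
Click 4 (4,0) count=3: revealed 1 new [(4,0)] -> total=11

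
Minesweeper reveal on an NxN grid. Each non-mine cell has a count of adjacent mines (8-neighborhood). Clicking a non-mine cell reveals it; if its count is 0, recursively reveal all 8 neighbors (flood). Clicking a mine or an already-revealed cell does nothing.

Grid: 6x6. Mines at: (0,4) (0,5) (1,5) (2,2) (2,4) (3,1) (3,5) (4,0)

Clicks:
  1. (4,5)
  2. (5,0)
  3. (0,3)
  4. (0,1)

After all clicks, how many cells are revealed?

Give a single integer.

Click 1 (4,5) count=1: revealed 1 new [(4,5)] -> total=1
Click 2 (5,0) count=1: revealed 1 new [(5,0)] -> total=2
Click 3 (0,3) count=1: revealed 1 new [(0,3)] -> total=3
Click 4 (0,1) count=0: revealed 9 new [(0,0) (0,1) (0,2) (1,0) (1,1) (1,2) (1,3) (2,0) (2,1)] -> total=12

Answer: 12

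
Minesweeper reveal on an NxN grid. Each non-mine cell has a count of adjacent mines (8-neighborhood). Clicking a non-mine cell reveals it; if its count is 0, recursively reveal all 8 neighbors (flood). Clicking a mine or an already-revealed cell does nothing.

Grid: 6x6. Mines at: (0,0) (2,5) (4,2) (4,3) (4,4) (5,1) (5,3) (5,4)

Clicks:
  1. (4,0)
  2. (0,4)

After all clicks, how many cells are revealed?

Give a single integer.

Click 1 (4,0) count=1: revealed 1 new [(4,0)] -> total=1
Click 2 (0,4) count=0: revealed 22 new [(0,1) (0,2) (0,3) (0,4) (0,5) (1,0) (1,1) (1,2) (1,3) (1,4) (1,5) (2,0) (2,1) (2,2) (2,3) (2,4) (3,0) (3,1) (3,2) (3,3) (3,4) (4,1)] -> total=23

Answer: 23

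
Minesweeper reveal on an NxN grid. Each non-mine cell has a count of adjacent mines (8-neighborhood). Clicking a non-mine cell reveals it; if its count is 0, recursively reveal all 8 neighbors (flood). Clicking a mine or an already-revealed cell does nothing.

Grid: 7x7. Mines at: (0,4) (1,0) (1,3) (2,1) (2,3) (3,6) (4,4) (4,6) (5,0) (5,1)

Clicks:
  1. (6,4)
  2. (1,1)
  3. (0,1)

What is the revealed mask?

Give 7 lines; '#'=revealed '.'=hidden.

Answer: .#.....
.#.....
.......
.......
.......
..#####
..#####

Derivation:
Click 1 (6,4) count=0: revealed 10 new [(5,2) (5,3) (5,4) (5,5) (5,6) (6,2) (6,3) (6,4) (6,5) (6,6)] -> total=10
Click 2 (1,1) count=2: revealed 1 new [(1,1)] -> total=11
Click 3 (0,1) count=1: revealed 1 new [(0,1)] -> total=12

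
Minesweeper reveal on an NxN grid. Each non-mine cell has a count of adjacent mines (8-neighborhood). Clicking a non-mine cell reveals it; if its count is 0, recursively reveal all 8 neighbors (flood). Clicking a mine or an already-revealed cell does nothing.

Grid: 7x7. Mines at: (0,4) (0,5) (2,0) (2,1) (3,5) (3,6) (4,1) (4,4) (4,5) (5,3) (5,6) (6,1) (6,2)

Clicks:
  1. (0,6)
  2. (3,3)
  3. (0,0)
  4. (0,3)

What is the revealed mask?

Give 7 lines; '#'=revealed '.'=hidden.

Answer: ####..#
####...
.......
...#...
.......
.......
.......

Derivation:
Click 1 (0,6) count=1: revealed 1 new [(0,6)] -> total=1
Click 2 (3,3) count=1: revealed 1 new [(3,3)] -> total=2
Click 3 (0,0) count=0: revealed 8 new [(0,0) (0,1) (0,2) (0,3) (1,0) (1,1) (1,2) (1,3)] -> total=10
Click 4 (0,3) count=1: revealed 0 new [(none)] -> total=10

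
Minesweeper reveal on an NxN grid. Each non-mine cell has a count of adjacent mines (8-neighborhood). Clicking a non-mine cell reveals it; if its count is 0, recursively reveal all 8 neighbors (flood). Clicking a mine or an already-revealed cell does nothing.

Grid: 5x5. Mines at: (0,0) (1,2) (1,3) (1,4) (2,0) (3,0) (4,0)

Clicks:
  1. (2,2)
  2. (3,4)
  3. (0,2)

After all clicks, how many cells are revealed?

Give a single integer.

Answer: 13

Derivation:
Click 1 (2,2) count=2: revealed 1 new [(2,2)] -> total=1
Click 2 (3,4) count=0: revealed 11 new [(2,1) (2,3) (2,4) (3,1) (3,2) (3,3) (3,4) (4,1) (4,2) (4,3) (4,4)] -> total=12
Click 3 (0,2) count=2: revealed 1 new [(0,2)] -> total=13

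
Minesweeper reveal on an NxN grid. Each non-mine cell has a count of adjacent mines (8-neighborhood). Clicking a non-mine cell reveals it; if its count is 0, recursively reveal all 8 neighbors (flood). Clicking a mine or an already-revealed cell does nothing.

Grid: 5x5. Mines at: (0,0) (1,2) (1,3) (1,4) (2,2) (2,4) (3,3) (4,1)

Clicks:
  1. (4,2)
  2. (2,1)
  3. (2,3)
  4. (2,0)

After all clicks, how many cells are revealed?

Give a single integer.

Click 1 (4,2) count=2: revealed 1 new [(4,2)] -> total=1
Click 2 (2,1) count=2: revealed 1 new [(2,1)] -> total=2
Click 3 (2,3) count=6: revealed 1 new [(2,3)] -> total=3
Click 4 (2,0) count=0: revealed 5 new [(1,0) (1,1) (2,0) (3,0) (3,1)] -> total=8

Answer: 8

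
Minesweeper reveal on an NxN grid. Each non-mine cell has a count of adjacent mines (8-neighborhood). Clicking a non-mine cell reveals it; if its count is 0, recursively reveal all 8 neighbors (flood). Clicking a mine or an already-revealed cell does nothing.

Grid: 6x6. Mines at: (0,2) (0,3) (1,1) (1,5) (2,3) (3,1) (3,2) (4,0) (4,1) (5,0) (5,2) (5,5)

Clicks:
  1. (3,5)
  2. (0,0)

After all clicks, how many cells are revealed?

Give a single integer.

Click 1 (3,5) count=0: revealed 6 new [(2,4) (2,5) (3,4) (3,5) (4,4) (4,5)] -> total=6
Click 2 (0,0) count=1: revealed 1 new [(0,0)] -> total=7

Answer: 7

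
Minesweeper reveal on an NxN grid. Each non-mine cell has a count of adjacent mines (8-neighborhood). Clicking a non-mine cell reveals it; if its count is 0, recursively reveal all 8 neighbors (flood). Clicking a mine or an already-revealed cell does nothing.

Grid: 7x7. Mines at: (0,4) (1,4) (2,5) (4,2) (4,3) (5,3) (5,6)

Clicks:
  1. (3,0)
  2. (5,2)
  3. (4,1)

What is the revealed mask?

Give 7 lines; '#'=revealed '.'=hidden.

Answer: ####...
####...
####...
####...
##.....
###....
###....

Derivation:
Click 1 (3,0) count=0: revealed 24 new [(0,0) (0,1) (0,2) (0,3) (1,0) (1,1) (1,2) (1,3) (2,0) (2,1) (2,2) (2,3) (3,0) (3,1) (3,2) (3,3) (4,0) (4,1) (5,0) (5,1) (5,2) (6,0) (6,1) (6,2)] -> total=24
Click 2 (5,2) count=3: revealed 0 new [(none)] -> total=24
Click 3 (4,1) count=1: revealed 0 new [(none)] -> total=24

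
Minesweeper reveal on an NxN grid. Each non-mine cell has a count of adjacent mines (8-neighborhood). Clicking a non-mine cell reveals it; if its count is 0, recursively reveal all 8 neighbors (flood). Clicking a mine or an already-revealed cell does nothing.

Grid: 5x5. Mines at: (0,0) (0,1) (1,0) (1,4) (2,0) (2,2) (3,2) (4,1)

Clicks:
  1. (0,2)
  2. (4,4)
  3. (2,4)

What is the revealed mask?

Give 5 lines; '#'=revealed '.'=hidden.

Click 1 (0,2) count=1: revealed 1 new [(0,2)] -> total=1
Click 2 (4,4) count=0: revealed 6 new [(2,3) (2,4) (3,3) (3,4) (4,3) (4,4)] -> total=7
Click 3 (2,4) count=1: revealed 0 new [(none)] -> total=7

Answer: ..#..
.....
...##
...##
...##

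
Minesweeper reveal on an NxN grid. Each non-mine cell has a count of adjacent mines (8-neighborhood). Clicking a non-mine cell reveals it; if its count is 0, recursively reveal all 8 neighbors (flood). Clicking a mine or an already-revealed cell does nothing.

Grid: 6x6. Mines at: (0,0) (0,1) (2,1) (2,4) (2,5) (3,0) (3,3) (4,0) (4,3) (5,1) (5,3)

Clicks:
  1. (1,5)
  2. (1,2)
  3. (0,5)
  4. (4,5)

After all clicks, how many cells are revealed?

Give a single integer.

Click 1 (1,5) count=2: revealed 1 new [(1,5)] -> total=1
Click 2 (1,2) count=2: revealed 1 new [(1,2)] -> total=2
Click 3 (0,5) count=0: revealed 6 new [(0,2) (0,3) (0,4) (0,5) (1,3) (1,4)] -> total=8
Click 4 (4,5) count=0: revealed 6 new [(3,4) (3,5) (4,4) (4,5) (5,4) (5,5)] -> total=14

Answer: 14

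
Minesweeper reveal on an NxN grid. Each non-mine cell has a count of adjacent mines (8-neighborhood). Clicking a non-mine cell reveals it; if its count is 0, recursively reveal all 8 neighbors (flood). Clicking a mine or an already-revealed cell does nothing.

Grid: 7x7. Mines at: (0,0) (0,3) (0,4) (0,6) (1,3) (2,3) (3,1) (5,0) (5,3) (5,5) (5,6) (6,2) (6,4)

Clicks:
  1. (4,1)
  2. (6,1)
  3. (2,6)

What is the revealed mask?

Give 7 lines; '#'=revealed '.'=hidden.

Answer: .......
....###
....###
....###
.#..###
.......
.#.....

Derivation:
Click 1 (4,1) count=2: revealed 1 new [(4,1)] -> total=1
Click 2 (6,1) count=2: revealed 1 new [(6,1)] -> total=2
Click 3 (2,6) count=0: revealed 12 new [(1,4) (1,5) (1,6) (2,4) (2,5) (2,6) (3,4) (3,5) (3,6) (4,4) (4,5) (4,6)] -> total=14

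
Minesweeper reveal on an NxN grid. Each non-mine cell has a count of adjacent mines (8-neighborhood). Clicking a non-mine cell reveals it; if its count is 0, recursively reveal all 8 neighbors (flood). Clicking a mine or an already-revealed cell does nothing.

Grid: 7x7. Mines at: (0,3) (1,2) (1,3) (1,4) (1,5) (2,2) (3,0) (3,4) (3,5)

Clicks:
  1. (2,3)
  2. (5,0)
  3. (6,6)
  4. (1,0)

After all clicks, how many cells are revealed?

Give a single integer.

Click 1 (2,3) count=5: revealed 1 new [(2,3)] -> total=1
Click 2 (5,0) count=0: revealed 24 new [(3,1) (3,2) (3,3) (4,0) (4,1) (4,2) (4,3) (4,4) (4,5) (4,6) (5,0) (5,1) (5,2) (5,3) (5,4) (5,5) (5,6) (6,0) (6,1) (6,2) (6,3) (6,4) (6,5) (6,6)] -> total=25
Click 3 (6,6) count=0: revealed 0 new [(none)] -> total=25
Click 4 (1,0) count=0: revealed 6 new [(0,0) (0,1) (1,0) (1,1) (2,0) (2,1)] -> total=31

Answer: 31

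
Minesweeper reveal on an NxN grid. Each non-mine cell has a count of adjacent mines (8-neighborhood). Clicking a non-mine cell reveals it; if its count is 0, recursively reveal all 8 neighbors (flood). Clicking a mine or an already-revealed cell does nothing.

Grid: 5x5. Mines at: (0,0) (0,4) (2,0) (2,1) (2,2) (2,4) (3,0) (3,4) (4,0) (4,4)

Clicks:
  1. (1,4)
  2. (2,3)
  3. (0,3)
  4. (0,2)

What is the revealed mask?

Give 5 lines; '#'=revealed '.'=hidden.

Click 1 (1,4) count=2: revealed 1 new [(1,4)] -> total=1
Click 2 (2,3) count=3: revealed 1 new [(2,3)] -> total=2
Click 3 (0,3) count=1: revealed 1 new [(0,3)] -> total=3
Click 4 (0,2) count=0: revealed 5 new [(0,1) (0,2) (1,1) (1,2) (1,3)] -> total=8

Answer: .###.
.####
...#.
.....
.....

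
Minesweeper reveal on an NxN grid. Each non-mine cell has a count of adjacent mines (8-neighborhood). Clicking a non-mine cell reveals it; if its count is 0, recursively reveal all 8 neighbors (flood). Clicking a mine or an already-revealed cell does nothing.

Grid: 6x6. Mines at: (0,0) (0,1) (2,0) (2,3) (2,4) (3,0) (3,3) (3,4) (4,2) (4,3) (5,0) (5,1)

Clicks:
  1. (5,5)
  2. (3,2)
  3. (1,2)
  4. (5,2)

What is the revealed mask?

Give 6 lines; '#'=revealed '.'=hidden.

Click 1 (5,5) count=0: revealed 4 new [(4,4) (4,5) (5,4) (5,5)] -> total=4
Click 2 (3,2) count=4: revealed 1 new [(3,2)] -> total=5
Click 3 (1,2) count=2: revealed 1 new [(1,2)] -> total=6
Click 4 (5,2) count=3: revealed 1 new [(5,2)] -> total=7

Answer: ......
..#...
......
..#...
....##
..#.##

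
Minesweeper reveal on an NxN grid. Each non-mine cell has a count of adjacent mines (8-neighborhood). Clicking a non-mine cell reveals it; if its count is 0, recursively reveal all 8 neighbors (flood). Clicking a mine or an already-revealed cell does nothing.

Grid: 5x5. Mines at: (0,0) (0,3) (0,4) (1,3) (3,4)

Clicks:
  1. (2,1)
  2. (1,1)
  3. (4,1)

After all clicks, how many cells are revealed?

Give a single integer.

Answer: 15

Derivation:
Click 1 (2,1) count=0: revealed 15 new [(1,0) (1,1) (1,2) (2,0) (2,1) (2,2) (2,3) (3,0) (3,1) (3,2) (3,3) (4,0) (4,1) (4,2) (4,3)] -> total=15
Click 2 (1,1) count=1: revealed 0 new [(none)] -> total=15
Click 3 (4,1) count=0: revealed 0 new [(none)] -> total=15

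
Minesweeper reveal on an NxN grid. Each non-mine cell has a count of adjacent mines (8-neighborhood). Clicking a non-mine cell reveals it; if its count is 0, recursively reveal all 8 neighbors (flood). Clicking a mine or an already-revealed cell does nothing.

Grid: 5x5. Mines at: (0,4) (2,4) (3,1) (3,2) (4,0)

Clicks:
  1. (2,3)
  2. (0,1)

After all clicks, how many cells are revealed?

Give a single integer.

Click 1 (2,3) count=2: revealed 1 new [(2,3)] -> total=1
Click 2 (0,1) count=0: revealed 11 new [(0,0) (0,1) (0,2) (0,3) (1,0) (1,1) (1,2) (1,3) (2,0) (2,1) (2,2)] -> total=12

Answer: 12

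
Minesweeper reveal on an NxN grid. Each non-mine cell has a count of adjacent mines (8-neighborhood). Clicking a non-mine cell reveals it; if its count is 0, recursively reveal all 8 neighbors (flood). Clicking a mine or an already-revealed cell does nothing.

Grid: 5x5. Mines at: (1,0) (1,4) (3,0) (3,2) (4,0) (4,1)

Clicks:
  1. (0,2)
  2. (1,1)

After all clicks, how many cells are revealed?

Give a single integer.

Answer: 9

Derivation:
Click 1 (0,2) count=0: revealed 9 new [(0,1) (0,2) (0,3) (1,1) (1,2) (1,3) (2,1) (2,2) (2,3)] -> total=9
Click 2 (1,1) count=1: revealed 0 new [(none)] -> total=9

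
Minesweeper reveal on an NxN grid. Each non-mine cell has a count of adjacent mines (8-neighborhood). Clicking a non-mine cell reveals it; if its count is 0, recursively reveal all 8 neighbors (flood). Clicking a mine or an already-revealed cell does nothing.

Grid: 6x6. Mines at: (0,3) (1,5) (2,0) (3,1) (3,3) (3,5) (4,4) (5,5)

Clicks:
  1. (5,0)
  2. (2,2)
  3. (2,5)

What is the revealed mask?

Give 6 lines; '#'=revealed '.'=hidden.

Answer: ......
......
..#..#
......
####..
####..

Derivation:
Click 1 (5,0) count=0: revealed 8 new [(4,0) (4,1) (4,2) (4,3) (5,0) (5,1) (5,2) (5,3)] -> total=8
Click 2 (2,2) count=2: revealed 1 new [(2,2)] -> total=9
Click 3 (2,5) count=2: revealed 1 new [(2,5)] -> total=10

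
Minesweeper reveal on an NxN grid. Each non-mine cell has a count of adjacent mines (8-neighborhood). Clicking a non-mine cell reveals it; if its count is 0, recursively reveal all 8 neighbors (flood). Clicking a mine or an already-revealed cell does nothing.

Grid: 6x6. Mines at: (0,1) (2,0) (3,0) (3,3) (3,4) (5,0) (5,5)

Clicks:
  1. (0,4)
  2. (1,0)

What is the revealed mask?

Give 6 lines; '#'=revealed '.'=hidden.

Click 1 (0,4) count=0: revealed 12 new [(0,2) (0,3) (0,4) (0,5) (1,2) (1,3) (1,4) (1,5) (2,2) (2,3) (2,4) (2,5)] -> total=12
Click 2 (1,0) count=2: revealed 1 new [(1,0)] -> total=13

Answer: ..####
#.####
..####
......
......
......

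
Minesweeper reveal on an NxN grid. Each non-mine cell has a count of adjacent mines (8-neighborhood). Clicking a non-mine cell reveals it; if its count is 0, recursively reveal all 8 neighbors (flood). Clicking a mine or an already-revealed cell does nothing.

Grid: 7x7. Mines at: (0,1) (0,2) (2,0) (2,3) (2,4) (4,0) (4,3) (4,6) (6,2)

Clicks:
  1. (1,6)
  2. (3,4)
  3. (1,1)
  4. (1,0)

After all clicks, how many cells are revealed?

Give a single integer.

Click 1 (1,6) count=0: revealed 12 new [(0,3) (0,4) (0,5) (0,6) (1,3) (1,4) (1,5) (1,6) (2,5) (2,6) (3,5) (3,6)] -> total=12
Click 2 (3,4) count=3: revealed 1 new [(3,4)] -> total=13
Click 3 (1,1) count=3: revealed 1 new [(1,1)] -> total=14
Click 4 (1,0) count=2: revealed 1 new [(1,0)] -> total=15

Answer: 15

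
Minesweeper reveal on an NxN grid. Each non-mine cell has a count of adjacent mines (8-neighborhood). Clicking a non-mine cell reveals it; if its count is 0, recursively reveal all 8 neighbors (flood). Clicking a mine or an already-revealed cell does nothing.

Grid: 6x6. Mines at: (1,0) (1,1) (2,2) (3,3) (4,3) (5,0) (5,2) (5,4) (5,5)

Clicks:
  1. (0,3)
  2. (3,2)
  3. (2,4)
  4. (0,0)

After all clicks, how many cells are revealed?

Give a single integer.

Answer: 17

Derivation:
Click 1 (0,3) count=0: revealed 15 new [(0,2) (0,3) (0,4) (0,5) (1,2) (1,3) (1,4) (1,5) (2,3) (2,4) (2,5) (3,4) (3,5) (4,4) (4,5)] -> total=15
Click 2 (3,2) count=3: revealed 1 new [(3,2)] -> total=16
Click 3 (2,4) count=1: revealed 0 new [(none)] -> total=16
Click 4 (0,0) count=2: revealed 1 new [(0,0)] -> total=17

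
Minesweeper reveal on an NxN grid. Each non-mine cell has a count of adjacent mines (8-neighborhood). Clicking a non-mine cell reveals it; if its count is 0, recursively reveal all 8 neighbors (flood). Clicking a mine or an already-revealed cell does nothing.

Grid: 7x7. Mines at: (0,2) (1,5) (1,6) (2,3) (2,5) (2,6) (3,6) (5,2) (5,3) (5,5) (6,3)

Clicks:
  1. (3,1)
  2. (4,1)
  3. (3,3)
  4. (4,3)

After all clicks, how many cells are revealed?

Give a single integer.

Answer: 20

Derivation:
Click 1 (3,1) count=0: revealed 18 new [(0,0) (0,1) (1,0) (1,1) (1,2) (2,0) (2,1) (2,2) (3,0) (3,1) (3,2) (4,0) (4,1) (4,2) (5,0) (5,1) (6,0) (6,1)] -> total=18
Click 2 (4,1) count=1: revealed 0 new [(none)] -> total=18
Click 3 (3,3) count=1: revealed 1 new [(3,3)] -> total=19
Click 4 (4,3) count=2: revealed 1 new [(4,3)] -> total=20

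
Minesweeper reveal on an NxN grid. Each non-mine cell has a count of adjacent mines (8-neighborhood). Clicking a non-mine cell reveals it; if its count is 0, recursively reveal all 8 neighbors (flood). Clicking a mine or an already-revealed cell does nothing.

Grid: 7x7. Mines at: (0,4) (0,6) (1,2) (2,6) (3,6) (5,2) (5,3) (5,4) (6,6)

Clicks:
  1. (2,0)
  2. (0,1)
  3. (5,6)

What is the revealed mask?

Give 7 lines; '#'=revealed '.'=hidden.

Click 1 (2,0) count=0: revealed 29 new [(0,0) (0,1) (1,0) (1,1) (1,3) (1,4) (1,5) (2,0) (2,1) (2,2) (2,3) (2,4) (2,5) (3,0) (3,1) (3,2) (3,3) (3,4) (3,5) (4,0) (4,1) (4,2) (4,3) (4,4) (4,5) (5,0) (5,1) (6,0) (6,1)] -> total=29
Click 2 (0,1) count=1: revealed 0 new [(none)] -> total=29
Click 3 (5,6) count=1: revealed 1 new [(5,6)] -> total=30

Answer: ##.....
##.###.
######.
######.
######.
##....#
##.....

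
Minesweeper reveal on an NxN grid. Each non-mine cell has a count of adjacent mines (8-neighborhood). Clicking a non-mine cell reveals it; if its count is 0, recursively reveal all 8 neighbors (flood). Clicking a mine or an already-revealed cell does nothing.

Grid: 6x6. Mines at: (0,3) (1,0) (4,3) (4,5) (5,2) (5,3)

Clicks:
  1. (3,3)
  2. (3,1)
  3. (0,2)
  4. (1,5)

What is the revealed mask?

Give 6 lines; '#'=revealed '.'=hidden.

Click 1 (3,3) count=1: revealed 1 new [(3,3)] -> total=1
Click 2 (3,1) count=0: revealed 23 new [(0,4) (0,5) (1,1) (1,2) (1,3) (1,4) (1,5) (2,0) (2,1) (2,2) (2,3) (2,4) (2,5) (3,0) (3,1) (3,2) (3,4) (3,5) (4,0) (4,1) (4,2) (5,0) (5,1)] -> total=24
Click 3 (0,2) count=1: revealed 1 new [(0,2)] -> total=25
Click 4 (1,5) count=0: revealed 0 new [(none)] -> total=25

Answer: ..#.##
.#####
######
######
###...
##....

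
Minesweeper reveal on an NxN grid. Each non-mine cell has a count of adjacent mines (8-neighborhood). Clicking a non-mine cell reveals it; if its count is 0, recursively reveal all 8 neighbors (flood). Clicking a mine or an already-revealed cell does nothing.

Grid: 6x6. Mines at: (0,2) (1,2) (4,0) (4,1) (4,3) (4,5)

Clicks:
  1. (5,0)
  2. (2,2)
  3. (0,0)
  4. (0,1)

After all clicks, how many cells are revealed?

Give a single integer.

Answer: 10

Derivation:
Click 1 (5,0) count=2: revealed 1 new [(5,0)] -> total=1
Click 2 (2,2) count=1: revealed 1 new [(2,2)] -> total=2
Click 3 (0,0) count=0: revealed 8 new [(0,0) (0,1) (1,0) (1,1) (2,0) (2,1) (3,0) (3,1)] -> total=10
Click 4 (0,1) count=2: revealed 0 new [(none)] -> total=10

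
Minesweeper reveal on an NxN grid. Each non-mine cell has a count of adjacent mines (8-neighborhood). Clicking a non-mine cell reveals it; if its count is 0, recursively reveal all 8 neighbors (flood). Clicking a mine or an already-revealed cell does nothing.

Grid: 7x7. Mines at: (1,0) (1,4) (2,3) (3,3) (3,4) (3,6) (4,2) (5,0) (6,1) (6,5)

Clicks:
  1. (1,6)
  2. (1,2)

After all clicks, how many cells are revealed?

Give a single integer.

Click 1 (1,6) count=0: revealed 6 new [(0,5) (0,6) (1,5) (1,6) (2,5) (2,6)] -> total=6
Click 2 (1,2) count=1: revealed 1 new [(1,2)] -> total=7

Answer: 7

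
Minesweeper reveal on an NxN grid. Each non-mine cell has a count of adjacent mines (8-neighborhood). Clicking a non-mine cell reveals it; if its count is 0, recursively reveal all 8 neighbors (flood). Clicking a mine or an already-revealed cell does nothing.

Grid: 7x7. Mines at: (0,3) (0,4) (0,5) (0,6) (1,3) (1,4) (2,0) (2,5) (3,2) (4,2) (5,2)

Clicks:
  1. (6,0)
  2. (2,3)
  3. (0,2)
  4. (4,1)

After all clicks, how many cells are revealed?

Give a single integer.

Answer: 10

Derivation:
Click 1 (6,0) count=0: revealed 8 new [(3,0) (3,1) (4,0) (4,1) (5,0) (5,1) (6,0) (6,1)] -> total=8
Click 2 (2,3) count=3: revealed 1 new [(2,3)] -> total=9
Click 3 (0,2) count=2: revealed 1 new [(0,2)] -> total=10
Click 4 (4,1) count=3: revealed 0 new [(none)] -> total=10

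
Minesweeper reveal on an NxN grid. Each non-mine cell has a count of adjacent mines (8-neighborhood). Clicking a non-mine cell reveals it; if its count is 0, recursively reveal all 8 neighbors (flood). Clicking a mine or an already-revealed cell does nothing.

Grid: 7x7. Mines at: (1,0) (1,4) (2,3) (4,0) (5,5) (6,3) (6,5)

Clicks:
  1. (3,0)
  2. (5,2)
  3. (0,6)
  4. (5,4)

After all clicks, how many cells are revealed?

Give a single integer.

Answer: 16

Derivation:
Click 1 (3,0) count=1: revealed 1 new [(3,0)] -> total=1
Click 2 (5,2) count=1: revealed 1 new [(5,2)] -> total=2
Click 3 (0,6) count=0: revealed 13 new [(0,5) (0,6) (1,5) (1,6) (2,4) (2,5) (2,6) (3,4) (3,5) (3,6) (4,4) (4,5) (4,6)] -> total=15
Click 4 (5,4) count=3: revealed 1 new [(5,4)] -> total=16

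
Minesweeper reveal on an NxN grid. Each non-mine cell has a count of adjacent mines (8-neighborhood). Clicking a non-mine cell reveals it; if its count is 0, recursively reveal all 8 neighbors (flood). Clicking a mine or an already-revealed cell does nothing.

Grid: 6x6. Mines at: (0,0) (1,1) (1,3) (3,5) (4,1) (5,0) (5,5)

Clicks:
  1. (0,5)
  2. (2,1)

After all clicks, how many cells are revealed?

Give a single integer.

Answer: 7

Derivation:
Click 1 (0,5) count=0: revealed 6 new [(0,4) (0,5) (1,4) (1,5) (2,4) (2,5)] -> total=6
Click 2 (2,1) count=1: revealed 1 new [(2,1)] -> total=7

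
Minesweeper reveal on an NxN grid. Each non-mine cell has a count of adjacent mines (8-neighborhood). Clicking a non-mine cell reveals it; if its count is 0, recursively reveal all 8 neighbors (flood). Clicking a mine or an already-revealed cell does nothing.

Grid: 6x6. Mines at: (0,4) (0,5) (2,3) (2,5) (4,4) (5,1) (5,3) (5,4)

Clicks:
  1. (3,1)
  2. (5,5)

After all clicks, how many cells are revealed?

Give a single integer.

Click 1 (3,1) count=0: revealed 17 new [(0,0) (0,1) (0,2) (0,3) (1,0) (1,1) (1,2) (1,3) (2,0) (2,1) (2,2) (3,0) (3,1) (3,2) (4,0) (4,1) (4,2)] -> total=17
Click 2 (5,5) count=2: revealed 1 new [(5,5)] -> total=18

Answer: 18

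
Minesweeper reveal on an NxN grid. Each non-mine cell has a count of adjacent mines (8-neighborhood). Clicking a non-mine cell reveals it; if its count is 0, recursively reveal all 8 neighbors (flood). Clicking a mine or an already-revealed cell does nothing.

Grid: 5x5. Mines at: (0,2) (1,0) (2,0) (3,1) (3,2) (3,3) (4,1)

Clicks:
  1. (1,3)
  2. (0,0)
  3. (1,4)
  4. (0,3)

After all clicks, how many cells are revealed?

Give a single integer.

Click 1 (1,3) count=1: revealed 1 new [(1,3)] -> total=1
Click 2 (0,0) count=1: revealed 1 new [(0,0)] -> total=2
Click 3 (1,4) count=0: revealed 5 new [(0,3) (0,4) (1,4) (2,3) (2,4)] -> total=7
Click 4 (0,3) count=1: revealed 0 new [(none)] -> total=7

Answer: 7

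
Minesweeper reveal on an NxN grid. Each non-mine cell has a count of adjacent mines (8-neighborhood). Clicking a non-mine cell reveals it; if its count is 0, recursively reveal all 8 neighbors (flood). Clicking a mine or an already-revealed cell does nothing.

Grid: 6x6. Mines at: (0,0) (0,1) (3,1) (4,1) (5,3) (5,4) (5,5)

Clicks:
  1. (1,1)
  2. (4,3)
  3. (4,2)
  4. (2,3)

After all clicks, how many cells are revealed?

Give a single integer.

Answer: 21

Derivation:
Click 1 (1,1) count=2: revealed 1 new [(1,1)] -> total=1
Click 2 (4,3) count=2: revealed 1 new [(4,3)] -> total=2
Click 3 (4,2) count=3: revealed 1 new [(4,2)] -> total=3
Click 4 (2,3) count=0: revealed 18 new [(0,2) (0,3) (0,4) (0,5) (1,2) (1,3) (1,4) (1,5) (2,2) (2,3) (2,4) (2,5) (3,2) (3,3) (3,4) (3,5) (4,4) (4,5)] -> total=21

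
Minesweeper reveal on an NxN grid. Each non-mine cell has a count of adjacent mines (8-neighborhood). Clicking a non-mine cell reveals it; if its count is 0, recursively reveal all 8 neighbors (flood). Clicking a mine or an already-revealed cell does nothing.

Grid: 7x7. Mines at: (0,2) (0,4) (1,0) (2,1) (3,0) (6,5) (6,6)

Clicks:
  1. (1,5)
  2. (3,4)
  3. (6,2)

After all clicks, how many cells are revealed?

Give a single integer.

Click 1 (1,5) count=1: revealed 1 new [(1,5)] -> total=1
Click 2 (3,4) count=0: revealed 36 new [(0,5) (0,6) (1,2) (1,3) (1,4) (1,6) (2,2) (2,3) (2,4) (2,5) (2,6) (3,1) (3,2) (3,3) (3,4) (3,5) (3,6) (4,0) (4,1) (4,2) (4,3) (4,4) (4,5) (4,6) (5,0) (5,1) (5,2) (5,3) (5,4) (5,5) (5,6) (6,0) (6,1) (6,2) (6,3) (6,4)] -> total=37
Click 3 (6,2) count=0: revealed 0 new [(none)] -> total=37

Answer: 37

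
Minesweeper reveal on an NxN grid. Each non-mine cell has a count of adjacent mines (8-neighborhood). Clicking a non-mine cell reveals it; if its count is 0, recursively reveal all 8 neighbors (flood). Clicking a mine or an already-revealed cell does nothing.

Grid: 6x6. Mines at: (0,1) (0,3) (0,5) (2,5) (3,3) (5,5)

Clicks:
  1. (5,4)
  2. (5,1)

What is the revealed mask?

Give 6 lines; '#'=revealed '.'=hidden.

Click 1 (5,4) count=1: revealed 1 new [(5,4)] -> total=1
Click 2 (5,1) count=0: revealed 18 new [(1,0) (1,1) (1,2) (2,0) (2,1) (2,2) (3,0) (3,1) (3,2) (4,0) (4,1) (4,2) (4,3) (4,4) (5,0) (5,1) (5,2) (5,3)] -> total=19

Answer: ......
###...
###...
###...
#####.
#####.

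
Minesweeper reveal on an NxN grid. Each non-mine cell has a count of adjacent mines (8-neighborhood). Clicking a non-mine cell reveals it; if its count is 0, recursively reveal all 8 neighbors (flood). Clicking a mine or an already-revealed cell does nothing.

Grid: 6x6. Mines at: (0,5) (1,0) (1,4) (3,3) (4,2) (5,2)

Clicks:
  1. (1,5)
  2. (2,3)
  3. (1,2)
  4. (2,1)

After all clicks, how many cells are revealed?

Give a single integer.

Answer: 10

Derivation:
Click 1 (1,5) count=2: revealed 1 new [(1,5)] -> total=1
Click 2 (2,3) count=2: revealed 1 new [(2,3)] -> total=2
Click 3 (1,2) count=0: revealed 8 new [(0,1) (0,2) (0,3) (1,1) (1,2) (1,3) (2,1) (2,2)] -> total=10
Click 4 (2,1) count=1: revealed 0 new [(none)] -> total=10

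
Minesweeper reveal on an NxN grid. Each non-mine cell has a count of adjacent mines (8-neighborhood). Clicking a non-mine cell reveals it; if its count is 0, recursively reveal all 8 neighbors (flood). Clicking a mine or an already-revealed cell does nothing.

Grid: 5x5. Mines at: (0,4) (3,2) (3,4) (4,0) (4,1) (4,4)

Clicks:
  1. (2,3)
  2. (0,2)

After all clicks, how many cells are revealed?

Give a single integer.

Answer: 14

Derivation:
Click 1 (2,3) count=2: revealed 1 new [(2,3)] -> total=1
Click 2 (0,2) count=0: revealed 13 new [(0,0) (0,1) (0,2) (0,3) (1,0) (1,1) (1,2) (1,3) (2,0) (2,1) (2,2) (3,0) (3,1)] -> total=14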